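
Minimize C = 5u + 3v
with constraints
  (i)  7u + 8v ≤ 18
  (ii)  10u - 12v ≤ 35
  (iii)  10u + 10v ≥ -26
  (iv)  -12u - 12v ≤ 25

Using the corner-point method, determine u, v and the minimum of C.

Vertices and C = 5u + 3v:
  (124/41, -65/164) → C = 2285/164
  (-104/3, 391/12) → C = -907/12
  (5/11, -335/132) → C = -235/44

The optimum lies where 7u + 8v = 18 and -12u - 12v = 25.
Solving simultaneously gives u = -104/3, v = 391/12.

u = -104/3, v = 391/12, minimum C = -907/12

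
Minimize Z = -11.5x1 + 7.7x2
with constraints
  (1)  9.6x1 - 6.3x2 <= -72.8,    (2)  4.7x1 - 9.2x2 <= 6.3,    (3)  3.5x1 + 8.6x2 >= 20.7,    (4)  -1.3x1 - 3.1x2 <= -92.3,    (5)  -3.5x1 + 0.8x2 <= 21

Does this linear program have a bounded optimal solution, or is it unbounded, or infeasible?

bounded optimum

Vertices and Z = -11.5x1 + 7.7x2:
  (1547/165, 4264/165) → Z = 50141/550
  (874/1189, 35035/1189) → Z = 519437/2378
The feasible region has finitely many vertices and no improving ray; the minimum is 50141/550 at (1547/165, 4264/165).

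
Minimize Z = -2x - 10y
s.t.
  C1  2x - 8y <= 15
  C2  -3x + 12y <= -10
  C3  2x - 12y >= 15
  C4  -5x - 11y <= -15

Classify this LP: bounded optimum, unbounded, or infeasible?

bounded optimum

Corner points and Z = -2x - 10y:
  (15/2, 0) → Z = -15
  (285/62, -45/62) → Z = -60/31
  (345/82, -45/82) → Z = -120/41
The feasible region has finitely many vertices and no improving ray; the minimum is -15 at (15/2, 0).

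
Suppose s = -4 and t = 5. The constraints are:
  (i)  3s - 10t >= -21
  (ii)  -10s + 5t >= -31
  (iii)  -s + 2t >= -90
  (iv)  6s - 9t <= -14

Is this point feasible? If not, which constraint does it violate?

Constraint (i): 3s - 10t = -62, which is not ≥ -21. All other constraints are satisfied.

not feasible — violates (i)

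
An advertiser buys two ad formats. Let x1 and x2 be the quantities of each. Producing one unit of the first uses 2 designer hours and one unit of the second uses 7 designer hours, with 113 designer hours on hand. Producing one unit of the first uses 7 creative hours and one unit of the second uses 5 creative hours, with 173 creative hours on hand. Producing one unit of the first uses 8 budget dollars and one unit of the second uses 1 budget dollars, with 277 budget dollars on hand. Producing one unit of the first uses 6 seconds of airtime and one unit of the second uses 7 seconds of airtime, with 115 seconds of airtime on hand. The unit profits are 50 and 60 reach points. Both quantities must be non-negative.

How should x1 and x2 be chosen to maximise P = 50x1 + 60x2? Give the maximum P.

x1 = 1/2, x2 = 16, maximum P = 985

Feasible corners and P = 50x1 + 60x2:
  (0, 0) → P = 0
  (0, 113/7) → P = 6780/7
  (115/6, 0) → P = 2875/3
  (1/2, 16) → P = 985

The optimum lies where 2x1 + 7x2 = 113 and 6x1 + 7x2 = 115.
Solving simultaneously gives x1 = 1/2, x2 = 16.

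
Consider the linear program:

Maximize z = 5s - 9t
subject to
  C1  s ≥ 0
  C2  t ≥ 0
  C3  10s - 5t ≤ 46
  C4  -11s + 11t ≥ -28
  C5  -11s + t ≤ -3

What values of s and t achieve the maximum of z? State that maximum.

s = 28/11, t = 0, maximum z = 140/11

Feasible corners and z = 5s - 9t:
  (28/11, 0) → z = 140/11
  (3/11, 0) → z = 15/11
  (366/55, 226/55) → z = -204/55
The feasible region is unbounded (it extends along (1, 11), (1, 2)), but z strictly decreases along every unbounded feasible direction, so there is no improving ray and the maximum is attained at a vertex.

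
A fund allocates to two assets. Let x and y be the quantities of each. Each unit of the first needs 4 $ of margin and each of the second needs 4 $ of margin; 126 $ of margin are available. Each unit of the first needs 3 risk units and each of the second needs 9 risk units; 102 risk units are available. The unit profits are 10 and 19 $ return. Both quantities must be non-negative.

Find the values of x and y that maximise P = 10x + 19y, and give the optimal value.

Corner points and P = 10x + 19y:
  (0, 0) → P = 0
  (0, 34/3) → P = 646/3
  (63/2, 0) → P = 315
  (121/4, 5/4) → P = 1305/4

x = 121/4, y = 5/4, maximum P = 1305/4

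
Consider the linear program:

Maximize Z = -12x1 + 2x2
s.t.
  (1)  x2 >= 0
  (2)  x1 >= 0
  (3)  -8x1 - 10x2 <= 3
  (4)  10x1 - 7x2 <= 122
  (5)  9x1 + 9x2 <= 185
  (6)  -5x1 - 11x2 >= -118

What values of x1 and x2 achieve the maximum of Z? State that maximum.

Vertices and Z = -12x1 + 2x2:
  (0, 0) → Z = 0
  (61/5, 0) → Z = -732/5
  (0, 118/11) → Z = 236/11
  (2168/145, 114/29) → Z = -24876/145

At the optimal vertex, x1 = 0 and -5x1 - 11x2 = -118.
Solving simultaneously gives x1 = 0, x2 = 118/11.

x1 = 0, x2 = 118/11, maximum Z = 236/11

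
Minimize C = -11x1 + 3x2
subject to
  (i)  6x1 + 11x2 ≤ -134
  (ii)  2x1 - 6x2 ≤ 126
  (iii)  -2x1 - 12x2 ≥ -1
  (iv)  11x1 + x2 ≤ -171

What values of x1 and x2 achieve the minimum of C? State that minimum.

Corner points and C = -11x1 + 3x2:
  (-1619/50, 137/25) → C = 18631/50
  (-1747/115, -448/115) → C = 17873/115
  (-225/17, -432/17) → C = 1179/17
The feasible region is unbounded (it extends along (-3, -1), (-6, 1)), but C strictly increases along every unbounded feasible direction, so there is no improving ray and the minimum is attained at a vertex.

x1 = -225/17, x2 = -432/17, minimum C = 1179/17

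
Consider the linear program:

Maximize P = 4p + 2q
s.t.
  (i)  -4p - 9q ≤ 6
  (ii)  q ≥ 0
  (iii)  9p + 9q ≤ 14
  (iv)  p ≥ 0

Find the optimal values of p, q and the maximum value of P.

p = 14/9, q = 0, maximum P = 56/9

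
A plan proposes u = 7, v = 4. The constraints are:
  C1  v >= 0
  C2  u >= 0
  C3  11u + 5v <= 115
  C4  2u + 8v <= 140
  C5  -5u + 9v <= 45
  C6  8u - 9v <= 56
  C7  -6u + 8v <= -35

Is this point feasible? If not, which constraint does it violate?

not feasible — violates C7

Constraint C7: -6u + 8v = -10, which is not ≤ -35. All other constraints are satisfied.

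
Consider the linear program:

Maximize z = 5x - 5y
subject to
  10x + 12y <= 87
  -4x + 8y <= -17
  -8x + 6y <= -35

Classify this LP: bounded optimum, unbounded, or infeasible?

unbounded

From the feasible point (225/32, 89/64), moving in the direction (-6, -8) keeps every constraint satisfied while z increases without bound.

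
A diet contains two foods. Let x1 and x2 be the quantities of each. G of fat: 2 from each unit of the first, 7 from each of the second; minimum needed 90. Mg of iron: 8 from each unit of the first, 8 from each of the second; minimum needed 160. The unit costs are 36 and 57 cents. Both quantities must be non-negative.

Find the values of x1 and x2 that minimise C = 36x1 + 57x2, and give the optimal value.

Vertices and C = 36x1 + 57x2:
  (0, 20) → C = 1140
  (45, 0) → C = 1620
  (10, 10) → C = 930
The feasible region is unbounded (it extends along (0, 1), (1, 0)), but C strictly increases along every unbounded feasible direction, so there is no improving ray and the minimum is attained at a vertex.

At the optimal vertex, 2x1 + 7x2 = 90 and 8x1 + 8x2 = 160.
Solving simultaneously gives x1 = 10, x2 = 10.

x1 = 10, x2 = 10, minimum C = 930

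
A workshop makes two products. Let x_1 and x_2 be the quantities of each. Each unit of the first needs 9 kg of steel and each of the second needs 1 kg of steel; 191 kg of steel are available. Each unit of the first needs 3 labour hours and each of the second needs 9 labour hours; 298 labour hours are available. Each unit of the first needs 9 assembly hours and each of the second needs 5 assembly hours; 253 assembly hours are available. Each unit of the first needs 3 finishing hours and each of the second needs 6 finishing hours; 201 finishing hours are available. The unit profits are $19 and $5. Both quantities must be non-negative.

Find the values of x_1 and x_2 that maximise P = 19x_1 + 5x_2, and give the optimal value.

x_1 = 39/2, x_2 = 31/2, maximum P = 448

Vertices and P = 19x_1 + 5x_2:
  (0, 0) → P = 0
  (0, 298/9) → P = 1490/9
  (191/9, 0) → P = 3629/9
  (39/2, 31/2) → P = 448
  (7/3, 97/3) → P = 206
  (171/13, 350/13) → P = 4999/13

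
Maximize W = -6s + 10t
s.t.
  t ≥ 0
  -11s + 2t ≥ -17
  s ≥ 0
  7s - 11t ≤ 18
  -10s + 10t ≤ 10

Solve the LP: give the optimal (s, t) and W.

s = 19/9, t = 28/9, maximum W = 166/9

Vertices and W = -6s + 10t:
  (17/11, 0) → W = -102/11
  (0, 0) → W = 0
  (19/9, 28/9) → W = 166/9
  (0, 1) → W = 10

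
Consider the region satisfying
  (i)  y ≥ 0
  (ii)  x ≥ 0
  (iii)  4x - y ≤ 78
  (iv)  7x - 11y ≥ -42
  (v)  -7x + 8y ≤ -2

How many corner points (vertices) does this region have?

4

Pairwise boundary intersections that survive every other constraint:
  (39/2, 0)
  (2/7, 0)
  (900/37, 714/37)
  (358/21, 44/3)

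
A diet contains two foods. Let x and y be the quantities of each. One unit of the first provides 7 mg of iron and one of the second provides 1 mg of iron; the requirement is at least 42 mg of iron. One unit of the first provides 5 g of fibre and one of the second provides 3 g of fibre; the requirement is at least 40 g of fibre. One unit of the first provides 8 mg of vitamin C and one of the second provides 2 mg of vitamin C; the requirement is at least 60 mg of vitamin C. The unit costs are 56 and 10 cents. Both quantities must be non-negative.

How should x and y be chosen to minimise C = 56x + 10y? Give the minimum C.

Extreme points and C = 56x + 10y:
  (0, 42) → C = 420
  (8, 0) → C = 448
  (4, 14) → C = 364
  (50/7, 10/7) → C = 2900/7
The feasible region is unbounded (it extends along (0, 1), (1, 0)), but C strictly increases along every unbounded feasible direction, so there is no improving ray and the minimum is attained at a vertex.

At the optimal vertex, 7x + y = 42 and 8x + 2y = 60.
Solving simultaneously gives x = 4, y = 14.

x = 4, y = 14, minimum C = 364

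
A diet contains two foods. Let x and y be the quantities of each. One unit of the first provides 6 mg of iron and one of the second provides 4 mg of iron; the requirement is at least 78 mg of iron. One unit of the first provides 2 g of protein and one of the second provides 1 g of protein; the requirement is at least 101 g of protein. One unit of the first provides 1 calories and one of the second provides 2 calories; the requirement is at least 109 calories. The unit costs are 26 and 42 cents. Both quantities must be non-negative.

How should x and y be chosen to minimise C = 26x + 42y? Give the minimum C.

Corner points and C = 26x + 42y:
  (0, 101) → C = 4242
  (109, 0) → C = 2834
  (31, 39) → C = 2444
The feasible region is unbounded (it extends along (0, 1), (1, 0)), but C strictly increases along every unbounded feasible direction, so there is no improving ray and the minimum is attained at a vertex.

At the optimal vertex, 2x + y = 101 and x + 2y = 109.
Solving simultaneously gives x = 31, y = 39.

x = 31, y = 39, minimum C = 2444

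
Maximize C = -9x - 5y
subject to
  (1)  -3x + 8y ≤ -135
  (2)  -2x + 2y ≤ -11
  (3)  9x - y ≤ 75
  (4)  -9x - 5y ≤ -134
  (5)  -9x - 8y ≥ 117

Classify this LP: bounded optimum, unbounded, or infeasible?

infeasible

The boundaries -3x + 8y = -135 and -2x + 2y = -11 meet at (-91/5, -237/10), but that point violates -9x - 5y ≤ -134. Every candidate vertex is excluded by some other constraint, so the feasible region is empty.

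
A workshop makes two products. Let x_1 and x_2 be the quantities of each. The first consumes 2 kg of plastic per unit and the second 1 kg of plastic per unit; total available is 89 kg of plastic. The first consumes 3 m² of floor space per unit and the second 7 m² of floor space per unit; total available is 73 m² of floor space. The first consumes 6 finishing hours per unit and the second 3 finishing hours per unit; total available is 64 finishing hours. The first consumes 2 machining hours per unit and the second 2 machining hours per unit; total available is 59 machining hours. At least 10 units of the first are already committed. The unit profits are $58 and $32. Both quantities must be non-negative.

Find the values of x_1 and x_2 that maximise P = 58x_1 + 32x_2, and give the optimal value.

x_1 = 10, x_2 = 4/3, maximum P = 1868/3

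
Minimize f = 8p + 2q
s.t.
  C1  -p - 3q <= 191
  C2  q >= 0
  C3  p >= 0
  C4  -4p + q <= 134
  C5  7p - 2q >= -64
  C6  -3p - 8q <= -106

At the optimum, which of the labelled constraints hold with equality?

C3 and C6

Feasible corners and f = 8p + 2q:
  (106/3, 0) → f = 848/3
  (0, 32) → f = 64
  (0, 53/4) → f = 53/2
The feasible region is unbounded (it extends along (2, 7), (1, 0)), but f strictly increases along every unbounded feasible direction, so there is no improving ray and the minimum is attained at a vertex.

The minimum is at (0, 53/4). Substituting into each constraint, equality holds for C3 and C6; the remaining constraints have slack.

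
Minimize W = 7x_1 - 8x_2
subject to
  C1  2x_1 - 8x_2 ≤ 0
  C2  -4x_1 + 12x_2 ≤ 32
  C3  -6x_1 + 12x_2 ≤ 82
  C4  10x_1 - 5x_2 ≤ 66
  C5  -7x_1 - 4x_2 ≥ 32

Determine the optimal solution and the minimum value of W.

x_1 = -82/3, x_2 = -41/6, minimum W = -410/3

Corner points and W = 7x_1 - 8x_2:
  (-82/3, -41/6) → W = -410/3
  (-4, -1) → W = -20
  (-25, -17/3) → W = -389/3
  (-128/25, 24/25) → W = -1088/25

At the optimal vertex, 2x_1 - 8x_2 = 0 and -6x_1 + 12x_2 = 82.
Solving simultaneously gives x_1 = -82/3, x_2 = -41/6.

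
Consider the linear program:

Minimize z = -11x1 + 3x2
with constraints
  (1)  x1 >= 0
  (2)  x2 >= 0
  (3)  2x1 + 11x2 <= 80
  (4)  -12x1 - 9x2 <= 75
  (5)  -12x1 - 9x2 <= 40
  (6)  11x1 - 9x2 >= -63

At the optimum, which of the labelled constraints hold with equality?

Feasible corners and z = -11x1 + 3x2:
  (0, 0) → z = 0
  (0, 7) → z = 21
  (40, 0) → z = -440
  (27/139, 1006/139) → z = 2721/139

The minimum is at (40, 0). Substituting into each constraint, equality holds for (2) and (3); the remaining constraints have slack.

(2) and (3)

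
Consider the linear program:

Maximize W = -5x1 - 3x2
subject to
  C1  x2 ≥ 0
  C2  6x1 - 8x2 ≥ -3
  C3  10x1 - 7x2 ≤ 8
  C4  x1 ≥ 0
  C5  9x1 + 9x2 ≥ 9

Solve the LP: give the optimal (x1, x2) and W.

Corner points and W = -5x1 - 3x2:
  (85/38, 39/19) → W = -659/38
  (5/14, 9/14) → W = -26/7
  (15/17, 2/17) → W = -81/17

At the optimal vertex, 6x1 - 8x2 = -3 and 9x1 + 9x2 = 9.
Solving simultaneously gives x1 = 5/14, x2 = 9/14.

x1 = 5/14, x2 = 9/14, maximum W = -26/7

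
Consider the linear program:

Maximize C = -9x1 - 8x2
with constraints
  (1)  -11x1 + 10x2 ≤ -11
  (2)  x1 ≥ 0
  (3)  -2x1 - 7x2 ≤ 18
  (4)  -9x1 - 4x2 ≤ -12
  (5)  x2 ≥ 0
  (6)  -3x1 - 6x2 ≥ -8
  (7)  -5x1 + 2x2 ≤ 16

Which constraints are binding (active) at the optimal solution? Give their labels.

Feasible corners and C = -9x1 - 8x2:
  (82/67, 33/134) → C = -870/67
  (73/48, 55/96) → C = -877/48
  (4/3, 0) → C = -12
  (8/3, 0) → C = -24

The maximum is at (4/3, 0). Substituting into each constraint, equality holds for (4) and (5); the remaining constraints have slack.

(4) and (5)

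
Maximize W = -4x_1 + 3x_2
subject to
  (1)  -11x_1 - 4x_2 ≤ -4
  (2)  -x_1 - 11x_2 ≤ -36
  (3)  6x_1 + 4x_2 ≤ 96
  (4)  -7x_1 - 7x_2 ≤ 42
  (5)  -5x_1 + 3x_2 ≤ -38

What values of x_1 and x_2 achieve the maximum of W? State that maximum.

Extreme points and W = -4x_1 + 3x_2:
  (456/31, 60/31) → W = -1644/31
  (263/29, 71/29) → W = -839/29
  (220/19, 126/19) → W = -502/19

The binding constraints are 6x_1 + 4x_2 = 96 and -5x_1 + 3x_2 = -38.
Solving simultaneously gives x_1 = 220/19, x_2 = 126/19.

x_1 = 220/19, x_2 = 126/19, maximum W = -502/19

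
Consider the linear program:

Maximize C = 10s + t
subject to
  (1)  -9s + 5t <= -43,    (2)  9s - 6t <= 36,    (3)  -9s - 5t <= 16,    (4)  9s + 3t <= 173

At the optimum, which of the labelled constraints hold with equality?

Extreme points and C = 10s + t:
  (26/3, 7) → C = 281/3
  (497/36, 65/4) → C = 5555/36
  (382/27, 137/9) → C = 4231/27

The maximum is at (382/27, 137/9). Substituting into each constraint, equality holds for (2) and (4); the remaining constraints have slack.

(2) and (4)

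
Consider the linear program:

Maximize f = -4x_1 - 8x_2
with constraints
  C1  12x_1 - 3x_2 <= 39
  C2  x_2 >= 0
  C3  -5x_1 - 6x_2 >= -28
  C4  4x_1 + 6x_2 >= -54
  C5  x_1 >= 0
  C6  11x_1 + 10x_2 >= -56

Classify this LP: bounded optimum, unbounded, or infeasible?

Vertices and f = -4x_1 - 8x_2:
  (13/4, 0) → f = -13
  (106/29, 47/29) → f = -800/29
  (0, 0) → f = 0
  (0, 14/3) → f = -112/3
The feasible region has finitely many vertices and no improving ray; the maximum is 0 at (0, 0).

bounded optimum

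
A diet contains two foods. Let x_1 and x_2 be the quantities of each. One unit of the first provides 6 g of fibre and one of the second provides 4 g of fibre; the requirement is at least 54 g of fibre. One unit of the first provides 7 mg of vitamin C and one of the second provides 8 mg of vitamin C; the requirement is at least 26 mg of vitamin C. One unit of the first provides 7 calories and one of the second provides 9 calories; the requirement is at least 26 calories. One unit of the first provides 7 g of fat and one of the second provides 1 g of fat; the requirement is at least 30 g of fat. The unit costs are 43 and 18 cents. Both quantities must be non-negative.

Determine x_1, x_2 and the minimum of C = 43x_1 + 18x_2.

x_1 = 3, x_2 = 9, minimum C = 291

Feasible corners and C = 43x_1 + 18x_2:
  (0, 30) → C = 540
  (9, 0) → C = 387
  (3, 9) → C = 291
The feasible region is unbounded (it extends along (0, 1), (1, 0)), but C strictly increases along every unbounded feasible direction, so there is no improving ray and the minimum is attained at a vertex.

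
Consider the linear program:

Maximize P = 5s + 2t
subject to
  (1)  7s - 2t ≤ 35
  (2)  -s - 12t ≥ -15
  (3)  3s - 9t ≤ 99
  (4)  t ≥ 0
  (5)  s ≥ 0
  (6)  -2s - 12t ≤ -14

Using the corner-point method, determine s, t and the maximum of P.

Extreme points and P = 5s + 2t:
  (225/43, 35/43) → P = 1195/43
  (56/11, 7/22) → P = 287/11
  (0, 5/4) → P = 5/2
  (0, 7/6) → P = 7/3

s = 225/43, t = 35/43, maximum P = 1195/43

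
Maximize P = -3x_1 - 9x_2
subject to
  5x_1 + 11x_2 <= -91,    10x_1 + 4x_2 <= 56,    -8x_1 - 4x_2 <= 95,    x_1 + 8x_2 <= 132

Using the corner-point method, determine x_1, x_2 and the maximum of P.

Feasible corners and P = -3x_1 - 9x_2:
  (98/9, -119/9) → P = 259/3
  (-681/68, -253/68) → P = 1080/17
  (151/2, -699/4) → P = 5385/4

x_1 = 151/2, x_2 = -699/4, maximum P = 5385/4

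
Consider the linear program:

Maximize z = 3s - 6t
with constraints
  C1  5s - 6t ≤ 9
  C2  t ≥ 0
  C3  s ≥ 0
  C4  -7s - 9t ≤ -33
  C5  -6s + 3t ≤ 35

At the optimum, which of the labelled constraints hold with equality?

C1 and C4

Corner points and z = 3s - 6t:
  (93/29, 34/29) → z = 75/29
  (0, 11/3) → z = -22
  (0, 35/3) → z = -70
The feasible region is unbounded (it extends along (6, 5), (1, 2)), but z strictly decreases along every unbounded feasible direction, so there is no improving ray and the maximum is attained at a vertex.

The maximum is at (93/29, 34/29). Substituting into each constraint, equality holds for C1 and C4; the remaining constraints have slack.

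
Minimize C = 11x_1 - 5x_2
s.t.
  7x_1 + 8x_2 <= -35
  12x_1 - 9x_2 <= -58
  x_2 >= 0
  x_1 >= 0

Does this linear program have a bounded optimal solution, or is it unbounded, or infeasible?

The boundaries 7x_1 + 8x_2 = -35 and x_2 = 0 meet at (-5, 0), but that point violates x_1 ≥ 0. Every candidate vertex is excluded by some other constraint, so the feasible region is empty.

infeasible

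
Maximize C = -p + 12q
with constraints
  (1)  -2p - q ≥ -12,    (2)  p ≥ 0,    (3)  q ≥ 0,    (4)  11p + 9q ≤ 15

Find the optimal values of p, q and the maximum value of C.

p = 0, q = 5/3, maximum C = 20

Feasible corners and C = -p + 12q:
  (0, 0) → C = 0
  (0, 5/3) → C = 20
  (15/11, 0) → C = -15/11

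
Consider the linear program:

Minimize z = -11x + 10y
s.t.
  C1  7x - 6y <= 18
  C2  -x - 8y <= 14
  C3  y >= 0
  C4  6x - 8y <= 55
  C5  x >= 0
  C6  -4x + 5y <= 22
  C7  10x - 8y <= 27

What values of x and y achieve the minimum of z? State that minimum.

Corner points and z = -11x + 10y:
  (18/7, 0) → z = -198/7
  (9/2, 9/4) → z = -27
  (0, 0) → z = 0
  (0, 22/5) → z = 44
  (311/18, 164/9) → z = -47/6

x = 18/7, y = 0, minimum z = -198/7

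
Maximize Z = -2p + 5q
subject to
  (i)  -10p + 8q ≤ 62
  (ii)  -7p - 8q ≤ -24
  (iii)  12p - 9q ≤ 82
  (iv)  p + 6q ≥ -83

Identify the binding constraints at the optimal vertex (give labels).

Corner points and Z = -2p + 5q:
  (-38/17, 337/68) → Z = 117/4
  (607/3, 782/3) → Z = 2696/3
  (872/159, -286/159) → Z = -1058/53

The maximum is at (607/3, 782/3). Substituting into each constraint, equality holds for (i) and (iii); the remaining constraints have slack.

(i) and (iii)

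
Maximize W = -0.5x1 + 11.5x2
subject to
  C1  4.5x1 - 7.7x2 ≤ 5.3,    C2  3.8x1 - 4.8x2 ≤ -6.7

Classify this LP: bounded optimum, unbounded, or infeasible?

unbounded

From the feasible point (-7703/766, -5029/766), moving in the direction (4.8, 3.8) keeps every constraint satisfied while W increases without bound.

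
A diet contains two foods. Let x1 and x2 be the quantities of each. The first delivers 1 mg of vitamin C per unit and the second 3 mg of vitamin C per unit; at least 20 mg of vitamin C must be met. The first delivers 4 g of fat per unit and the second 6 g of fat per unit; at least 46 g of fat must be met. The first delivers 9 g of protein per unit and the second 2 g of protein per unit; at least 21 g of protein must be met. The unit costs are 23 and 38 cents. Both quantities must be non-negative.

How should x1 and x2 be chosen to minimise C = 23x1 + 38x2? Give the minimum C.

The feasible region is unbounded (it extends along (0, 1), (1, 0)), but C strictly increases along every unbounded feasible direction, so there is no improving ray and the minimum is attained at a vertex.

x1 = 3, x2 = 17/3, minimum C = 853/3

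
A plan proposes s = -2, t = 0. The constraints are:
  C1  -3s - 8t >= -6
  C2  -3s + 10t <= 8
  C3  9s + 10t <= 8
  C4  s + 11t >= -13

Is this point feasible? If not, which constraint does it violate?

feasible

C1: 6 ≥ -6 ✓
C2: 6 ≤ 8 ✓
C3: -18 ≤ 8 ✓
C4: -2 ≥ -13 ✓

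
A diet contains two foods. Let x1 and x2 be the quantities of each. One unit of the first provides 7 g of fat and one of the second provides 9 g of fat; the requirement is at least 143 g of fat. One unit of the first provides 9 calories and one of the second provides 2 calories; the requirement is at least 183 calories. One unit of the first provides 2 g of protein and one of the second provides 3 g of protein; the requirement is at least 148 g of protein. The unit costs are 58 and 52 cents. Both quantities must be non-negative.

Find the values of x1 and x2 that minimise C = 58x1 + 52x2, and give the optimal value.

Vertices and C = 58x1 + 52x2:
  (0, 183/2) → C = 4758
  (74, 0) → C = 4292
  (11, 42) → C = 2822
The feasible region is unbounded (it extends along (0, 1), (1, 0)), but C strictly increases along every unbounded feasible direction, so there is no improving ray and the minimum is attained at a vertex.

At the optimal vertex, 9x1 + 2x2 = 183 and 2x1 + 3x2 = 148.
Solving simultaneously gives x1 = 11, x2 = 42.

x1 = 11, x2 = 42, minimum C = 2822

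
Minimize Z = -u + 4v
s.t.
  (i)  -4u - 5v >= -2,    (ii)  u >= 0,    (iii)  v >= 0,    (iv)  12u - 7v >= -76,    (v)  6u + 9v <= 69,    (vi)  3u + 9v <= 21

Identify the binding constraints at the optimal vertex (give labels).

Feasible corners and Z = -u + 4v:
  (0, 2/5) → Z = 8/5
  (1/2, 0) → Z = -1/2
  (0, 0) → Z = 0

The minimum is at (1/2, 0). Substituting into each constraint, equality holds for (i) and (iii); the remaining constraints have slack.

(i) and (iii)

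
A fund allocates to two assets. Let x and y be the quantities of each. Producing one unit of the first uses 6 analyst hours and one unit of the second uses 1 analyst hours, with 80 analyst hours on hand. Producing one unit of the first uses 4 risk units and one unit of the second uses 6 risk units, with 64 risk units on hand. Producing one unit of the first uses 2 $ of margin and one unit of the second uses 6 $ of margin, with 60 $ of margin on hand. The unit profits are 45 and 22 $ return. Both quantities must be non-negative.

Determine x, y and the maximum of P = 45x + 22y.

x = 13, y = 2, maximum P = 629

The binding constraints are 6x + y = 80 and 4x + 6y = 64.
Solving simultaneously gives x = 13, y = 2.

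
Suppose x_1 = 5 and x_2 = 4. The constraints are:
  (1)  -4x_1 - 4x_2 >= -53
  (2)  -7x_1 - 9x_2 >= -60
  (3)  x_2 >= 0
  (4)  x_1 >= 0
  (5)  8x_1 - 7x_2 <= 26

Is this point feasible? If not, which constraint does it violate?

Constraint (2): -7x_1 - 9x_2 = -71, which is not ≥ -60. All other constraints are satisfied.

not feasible — violates (2)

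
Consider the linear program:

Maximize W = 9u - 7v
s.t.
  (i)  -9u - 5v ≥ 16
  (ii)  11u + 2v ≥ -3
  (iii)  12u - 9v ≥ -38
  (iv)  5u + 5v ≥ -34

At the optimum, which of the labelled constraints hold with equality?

Corner points and W = 9u - 7v:
  (17/37, -149/37) → W = 1196/37
  (9/2, -113/10) → W = 598/5
  (53/45, -359/45) → W = 598/9

The maximum is at (9/2, -113/10). Substituting into each constraint, equality holds for (i) and (iv); the remaining constraints have slack.

(i) and (iv)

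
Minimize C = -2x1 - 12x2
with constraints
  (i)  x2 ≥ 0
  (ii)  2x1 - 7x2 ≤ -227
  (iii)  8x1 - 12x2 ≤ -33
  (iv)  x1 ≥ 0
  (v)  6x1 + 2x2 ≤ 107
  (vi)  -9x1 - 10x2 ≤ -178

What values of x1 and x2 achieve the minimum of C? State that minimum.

Extreme points and C = -2x1 - 12x2:
  (0, 227/7) → C = -2724/7
  (295/46, 788/23) → C = -9751/23
  (0, 107/2) → C = -642

The optimum lies where x1 = 0 and 6x1 + 2x2 = 107.
Solving simultaneously gives x1 = 0, x2 = 107/2.

x1 = 0, x2 = 107/2, minimum C = -642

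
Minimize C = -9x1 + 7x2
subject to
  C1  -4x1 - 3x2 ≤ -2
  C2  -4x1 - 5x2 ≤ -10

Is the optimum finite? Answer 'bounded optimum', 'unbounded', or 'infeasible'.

From the feasible point (-5/2, 4), moving in the direction (5, -4) keeps every constraint satisfied while C decreases without bound.

unbounded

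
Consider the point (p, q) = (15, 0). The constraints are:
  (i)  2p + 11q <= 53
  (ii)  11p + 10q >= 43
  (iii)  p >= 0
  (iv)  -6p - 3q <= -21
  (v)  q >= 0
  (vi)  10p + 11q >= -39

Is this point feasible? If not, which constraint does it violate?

(i): 30 ≤ 53 ✓
(ii): 165 ≥ 43 ✓
(iii): 15 ≥ 0 ✓
(iv): -90 ≤ -21 ✓
(v): 0 ≥ 0 ✓
(vi): 150 ≥ -39 ✓

feasible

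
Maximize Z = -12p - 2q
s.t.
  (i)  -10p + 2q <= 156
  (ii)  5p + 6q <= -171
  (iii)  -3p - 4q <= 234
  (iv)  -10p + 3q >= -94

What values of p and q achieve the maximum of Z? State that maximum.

p = -546/23, q = -936/23, maximum Z = 8424/23

Corner points and Z = -12p - 2q:
  (-639/35, -93/7) → Z = 8598/35
  (-546/23, -936/23) → Z = 8424/23
  (17/25, -436/15) → Z = 3748/75
  (-326/49, -2622/49) → Z = 1308/7

The binding constraints are -10p + 2q = 156 and -3p - 4q = 234.
Solving simultaneously gives p = -546/23, q = -936/23.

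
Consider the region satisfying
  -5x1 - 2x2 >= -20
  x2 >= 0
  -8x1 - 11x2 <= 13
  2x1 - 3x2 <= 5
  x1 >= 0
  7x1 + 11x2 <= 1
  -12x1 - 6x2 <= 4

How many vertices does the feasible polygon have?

3

Pairwise boundary intersections that survive every other constraint:
  (0, 0)
  (1/7, 0)
  (0, 1/11)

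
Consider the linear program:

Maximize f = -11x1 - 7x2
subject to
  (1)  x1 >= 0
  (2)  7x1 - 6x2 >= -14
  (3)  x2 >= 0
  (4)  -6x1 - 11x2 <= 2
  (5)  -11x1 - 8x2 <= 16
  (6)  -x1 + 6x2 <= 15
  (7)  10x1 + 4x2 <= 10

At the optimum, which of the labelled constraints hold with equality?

(1) and (3)

Corner points and f = -11x1 - 7x2:
  (0, 7/3) → f = -49/3
  (0, 0) → f = 0
  (1/22, 105/44) → f = -757/44
  (1, 0) → f = -11

The maximum is at (0, 0). Substituting into each constraint, equality holds for (1) and (3); the remaining constraints have slack.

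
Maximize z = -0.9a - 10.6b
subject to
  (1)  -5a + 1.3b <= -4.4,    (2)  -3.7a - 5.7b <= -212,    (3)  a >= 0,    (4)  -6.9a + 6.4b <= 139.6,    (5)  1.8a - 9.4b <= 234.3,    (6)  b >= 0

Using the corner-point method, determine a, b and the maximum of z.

Feasible corners and z = -0.9a - 10.6b:
  (30068/3331, 104372/3331) → z = -5667022/16655
  (20964/2303, 72836/2303) → z = -3954646/11515
  (2120/37, 0) → z = -1908/37
  (781/6, 0) → z = -2343/20
The feasible region is unbounded (it extends along (47, 9), (64, 69)), but z strictly decreases along every unbounded feasible direction, so there is no improving ray and the maximum is attained at a vertex.

a = 2120/37, b = 0, maximum z = -1908/37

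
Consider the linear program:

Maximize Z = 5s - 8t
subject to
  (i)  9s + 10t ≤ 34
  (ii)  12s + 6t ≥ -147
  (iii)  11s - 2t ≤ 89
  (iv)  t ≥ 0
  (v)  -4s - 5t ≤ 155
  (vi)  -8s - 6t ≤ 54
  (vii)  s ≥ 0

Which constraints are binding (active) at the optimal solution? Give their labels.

Extreme points and Z = 5s - 8t:
  (34/9, 0) → Z = 170/9
  (0, 17/5) → Z = -136/5
  (0, 0) → Z = 0

The maximum is at (34/9, 0). Substituting into each constraint, equality holds for (i) and (iv); the remaining constraints have slack.

(i) and (iv)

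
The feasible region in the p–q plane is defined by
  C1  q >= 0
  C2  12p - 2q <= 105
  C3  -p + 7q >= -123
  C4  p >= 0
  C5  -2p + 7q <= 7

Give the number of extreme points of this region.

Intersecting each pair of boundary lines and keeping only the points that satisfy every inequality leaves:
  (35/4, 0)
  (0, 0)
  (749/80, 147/40)
  (0, 1)

4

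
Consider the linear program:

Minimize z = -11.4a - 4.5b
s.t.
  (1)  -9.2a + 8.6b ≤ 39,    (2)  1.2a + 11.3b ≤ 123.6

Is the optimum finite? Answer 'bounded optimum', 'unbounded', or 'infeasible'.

From the feasible point (31113/5714, 29598/2857), moving in the direction (11.3, -1.2) keeps every constraint satisfied while z decreases without bound.

unbounded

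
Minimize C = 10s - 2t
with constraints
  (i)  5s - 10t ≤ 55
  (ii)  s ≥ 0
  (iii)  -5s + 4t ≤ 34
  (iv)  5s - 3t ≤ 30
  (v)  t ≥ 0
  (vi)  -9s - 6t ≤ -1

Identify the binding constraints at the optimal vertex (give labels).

Vertices and C = 10s - 2t:
  (0, 17/2) → C = -17
  (0, 1/6) → C = -1/3
  (222/5, 64) → C = 316
  (6, 0) → C = 60
  (1/9, 0) → C = 10/9

The minimum is at (0, 17/2). Substituting into each constraint, equality holds for (ii) and (iii); the remaining constraints have slack.

(ii) and (iii)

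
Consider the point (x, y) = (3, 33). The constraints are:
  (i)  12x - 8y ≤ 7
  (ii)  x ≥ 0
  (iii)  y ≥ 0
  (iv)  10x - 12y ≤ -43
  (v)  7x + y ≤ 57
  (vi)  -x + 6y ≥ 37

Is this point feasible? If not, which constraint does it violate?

(i): -228 ≤ 7 ✓
(ii): 3 ≥ 0 ✓
(iii): 33 ≥ 0 ✓
(iv): -366 ≤ -43 ✓
(v): 54 ≤ 57 ✓
(vi): 195 ≥ 37 ✓

feasible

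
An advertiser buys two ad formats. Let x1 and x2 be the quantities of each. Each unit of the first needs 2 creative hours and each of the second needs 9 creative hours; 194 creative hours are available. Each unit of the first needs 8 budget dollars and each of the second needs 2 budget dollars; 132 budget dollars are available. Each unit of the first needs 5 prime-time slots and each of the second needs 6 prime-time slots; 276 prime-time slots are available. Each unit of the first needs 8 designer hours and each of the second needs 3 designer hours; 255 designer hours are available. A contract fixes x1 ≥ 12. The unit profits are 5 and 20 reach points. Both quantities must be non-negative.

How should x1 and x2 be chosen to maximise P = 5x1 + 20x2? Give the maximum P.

Corner points and P = 5x1 + 20x2:
  (33/2, 0) → P = 165/2
  (12, 0) → P = 60
  (12, 18) → P = 420

x1 = 12, x2 = 18, maximum P = 420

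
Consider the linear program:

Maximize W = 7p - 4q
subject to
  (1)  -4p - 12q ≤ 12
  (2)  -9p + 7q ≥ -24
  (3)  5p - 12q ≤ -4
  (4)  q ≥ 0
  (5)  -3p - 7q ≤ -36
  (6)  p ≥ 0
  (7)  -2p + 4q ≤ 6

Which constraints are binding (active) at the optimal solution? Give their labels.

Vertices and W = 7p - 4q:
  (5, 3) → W = 23
  (69/11, 51/11) → W = 279/11
  (51/13, 45/13) → W = 177/13

The maximum is at (69/11, 51/11). Substituting into each constraint, equality holds for (2) and (7); the remaining constraints have slack.

(2) and (7)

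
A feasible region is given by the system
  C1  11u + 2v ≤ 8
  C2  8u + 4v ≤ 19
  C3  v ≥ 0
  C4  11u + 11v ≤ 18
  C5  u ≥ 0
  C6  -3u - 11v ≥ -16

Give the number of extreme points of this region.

5

The feasible vertices (each the meet of two boundaries and inside every other half-plane) are:
  (8/11, 0)
  (52/99, 10/9)
  (0, 0)
  (1/4, 61/44)
  (0, 16/11)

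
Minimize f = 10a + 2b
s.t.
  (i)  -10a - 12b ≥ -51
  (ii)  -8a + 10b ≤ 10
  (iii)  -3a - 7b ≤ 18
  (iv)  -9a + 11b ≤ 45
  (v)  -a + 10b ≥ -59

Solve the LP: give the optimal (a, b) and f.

a = -125/43, b = -57/43, minimum f = -1364/43

Feasible corners and f = 10a + 2b:
  (195/98, 127/49) → f = 1229/49
  (87/8, -77/16) → f = 793/8
  (-125/43, -57/43) → f = -1364/43
  (233/37, -195/37) → f = 1940/37

The binding constraints are -8a + 10b = 10 and -3a - 7b = 18.
Solving simultaneously gives a = -125/43, b = -57/43.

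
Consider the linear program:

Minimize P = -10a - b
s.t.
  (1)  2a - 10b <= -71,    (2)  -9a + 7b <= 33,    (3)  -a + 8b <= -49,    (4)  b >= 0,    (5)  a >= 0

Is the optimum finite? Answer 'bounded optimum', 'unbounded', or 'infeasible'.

The boundaries 2a - 10b = -71 and -9a + 7b = 33 meet at (167/76, 573/76), but that point violates -a + 8b ≤ -49. Every candidate vertex is excluded by some other constraint, so the feasible region is empty.

infeasible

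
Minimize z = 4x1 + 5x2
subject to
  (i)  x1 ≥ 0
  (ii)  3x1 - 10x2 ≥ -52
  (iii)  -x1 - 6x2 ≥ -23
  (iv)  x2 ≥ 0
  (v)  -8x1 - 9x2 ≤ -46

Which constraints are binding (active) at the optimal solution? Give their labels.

Feasible corners and z = 4x1 + 5x2:
  (23, 0) → z = 92
  (23/13, 46/13) → z = 322/13
  (23/4, 0) → z = 23

The minimum is at (23/4, 0). Substituting into each constraint, equality holds for (iv) and (v); the remaining constraints have slack.

(iv) and (v)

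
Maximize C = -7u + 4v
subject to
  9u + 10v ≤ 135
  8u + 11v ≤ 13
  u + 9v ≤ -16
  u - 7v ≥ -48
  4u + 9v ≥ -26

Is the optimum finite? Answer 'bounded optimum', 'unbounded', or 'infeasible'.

bounded optimum

Corner points and C = -7u + 4v:
  (293/61, -141/61) → C = -2615/61
  (403/28, -65/7) → C = -3861/28
  (-10/3, -38/27) → C = 478/27
The feasible region has finitely many vertices and no improving ray; the maximum is 478/27 at (-10/3, -38/27).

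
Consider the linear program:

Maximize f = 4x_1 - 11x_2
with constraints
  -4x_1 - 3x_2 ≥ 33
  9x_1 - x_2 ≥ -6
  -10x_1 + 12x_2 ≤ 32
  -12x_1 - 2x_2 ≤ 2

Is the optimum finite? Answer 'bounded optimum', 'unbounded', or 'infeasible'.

From the feasible point (15/7, -97/7), moving in the direction (2, -12) keeps every constraint satisfied while f increases without bound.

unbounded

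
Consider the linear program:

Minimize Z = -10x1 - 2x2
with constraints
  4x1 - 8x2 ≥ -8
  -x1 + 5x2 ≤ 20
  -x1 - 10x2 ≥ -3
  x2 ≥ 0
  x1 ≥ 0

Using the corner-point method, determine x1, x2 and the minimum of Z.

Vertices and Z = -10x1 - 2x2:
  (3, 0) → Z = -30
  (0, 3/10) → Z = -3/5
  (0, 0) → Z = 0

x1 = 3, x2 = 0, minimum Z = -30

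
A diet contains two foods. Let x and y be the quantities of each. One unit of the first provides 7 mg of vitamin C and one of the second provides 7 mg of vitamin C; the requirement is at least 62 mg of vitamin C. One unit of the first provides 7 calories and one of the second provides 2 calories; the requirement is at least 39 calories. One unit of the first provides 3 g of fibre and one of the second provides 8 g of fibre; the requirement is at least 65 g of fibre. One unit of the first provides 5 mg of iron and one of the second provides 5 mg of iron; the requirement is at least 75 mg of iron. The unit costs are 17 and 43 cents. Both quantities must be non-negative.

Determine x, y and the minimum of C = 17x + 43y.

Feasible corners and C = 17x + 43y:
  (0, 39/2) → C = 1677/2
  (65/3, 0) → C = 1105/3
  (9/5, 66/5) → C = 2991/5
  (11, 4) → C = 359
The feasible region is unbounded (it extends along (0, 1), (1, 0)), but C strictly increases along every unbounded feasible direction, so there is no improving ray and the minimum is attained at a vertex.

x = 11, y = 4, minimum C = 359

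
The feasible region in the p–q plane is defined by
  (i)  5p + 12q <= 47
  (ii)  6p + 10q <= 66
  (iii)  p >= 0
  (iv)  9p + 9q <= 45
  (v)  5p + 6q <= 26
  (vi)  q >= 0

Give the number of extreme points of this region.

5

Intersecting each pair of boundary lines and keeping only the points that satisfy every inequality leaves:
  (0, 47/12)
  (1, 7/2)
  (0, 0)
  (4, 1)
  (5, 0)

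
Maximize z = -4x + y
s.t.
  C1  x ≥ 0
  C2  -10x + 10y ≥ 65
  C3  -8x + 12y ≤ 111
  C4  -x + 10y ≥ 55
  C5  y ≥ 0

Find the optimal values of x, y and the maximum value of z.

x = 0, y = 37/4, maximum z = 37/4

Vertices and z = -4x + y:
  (0, 13/2) → z = 13/2
  (0, 37/4) → z = 37/4
  (33/4, 59/4) → z = -73/4

The optimum lies where x = 0 and -8x + 12y = 111.
Solving simultaneously gives x = 0, y = 37/4.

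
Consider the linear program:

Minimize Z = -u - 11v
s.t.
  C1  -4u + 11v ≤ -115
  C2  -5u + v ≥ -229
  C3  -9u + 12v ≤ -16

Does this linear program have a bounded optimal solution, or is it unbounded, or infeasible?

bounded optimum

Vertices and Z = -u - 11v:
  (2404/51, 341/51) → Z = -6155/51
  (-1204/51, -971/51) → Z = 11885/51
The feasible region has finitely many vertices and no improving ray; the minimum is -6155/51 at (2404/51, 341/51).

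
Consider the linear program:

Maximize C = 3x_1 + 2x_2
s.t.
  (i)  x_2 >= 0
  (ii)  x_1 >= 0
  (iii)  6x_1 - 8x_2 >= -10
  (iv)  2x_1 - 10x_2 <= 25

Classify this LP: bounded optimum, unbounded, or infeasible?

unbounded

From the feasible point (0, 0), moving in the direction (10, 2) keeps every constraint satisfied while C increases without bound.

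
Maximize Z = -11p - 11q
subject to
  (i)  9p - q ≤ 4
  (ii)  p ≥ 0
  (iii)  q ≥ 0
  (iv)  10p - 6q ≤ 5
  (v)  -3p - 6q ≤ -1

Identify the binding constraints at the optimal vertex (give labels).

Feasible corners and Z = -11p - 11q:
  (4/9, 0) → Z = -44/9
  (0, 1/6) → Z = -11/6
  (1/3, 0) → Z = -11/3
The feasible region is unbounded (it extends along (0, 1), (1, 9)), but Z strictly decreases along every unbounded feasible direction, so there is no improving ray and the maximum is attained at a vertex.

The maximum is at (0, 1/6). Substituting into each constraint, equality holds for (ii) and (v); the remaining constraints have slack.

(ii) and (v)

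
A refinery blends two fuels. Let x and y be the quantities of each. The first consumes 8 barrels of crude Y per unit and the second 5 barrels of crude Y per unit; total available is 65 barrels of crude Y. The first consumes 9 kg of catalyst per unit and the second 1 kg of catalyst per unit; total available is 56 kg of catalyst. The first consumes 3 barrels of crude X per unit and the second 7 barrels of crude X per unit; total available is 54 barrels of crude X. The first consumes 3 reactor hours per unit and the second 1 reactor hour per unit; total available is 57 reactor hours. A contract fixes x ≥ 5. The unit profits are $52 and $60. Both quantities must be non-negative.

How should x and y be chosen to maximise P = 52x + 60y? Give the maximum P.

x = 5, y = 5, maximum P = 560

The binding constraints are 8x + 5y = 65 and x = 5.
Solving simultaneously gives x = 5, y = 5.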